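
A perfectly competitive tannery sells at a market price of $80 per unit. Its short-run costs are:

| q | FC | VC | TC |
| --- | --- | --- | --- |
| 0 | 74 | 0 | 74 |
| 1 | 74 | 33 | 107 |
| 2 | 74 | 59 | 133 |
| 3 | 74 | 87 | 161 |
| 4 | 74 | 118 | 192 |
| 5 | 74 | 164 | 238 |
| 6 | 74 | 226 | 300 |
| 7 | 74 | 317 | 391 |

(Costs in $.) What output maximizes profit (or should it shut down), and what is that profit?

q = 6; profit = $180

Tabulate TR − TC: q=0: -74; q=1: -27; q=2: 27; q=3: 79; q=4: 128; q=5: 162; q=6: 180; q=7: 169.
Profit is maximized at q = 6. AVC there is 226/6 = $37.67 ≤ P, so producing beats shutting down (which would give -$74).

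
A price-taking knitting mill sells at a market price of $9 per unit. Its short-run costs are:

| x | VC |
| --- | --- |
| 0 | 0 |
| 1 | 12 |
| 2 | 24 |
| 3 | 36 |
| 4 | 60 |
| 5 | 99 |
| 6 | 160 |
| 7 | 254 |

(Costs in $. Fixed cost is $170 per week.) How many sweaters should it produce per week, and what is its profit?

x = 0 (shut down); profit = -$170

Profit at each row (π = 9x − TC): x=0: -170; x=1: -173; x=2: -176; x=3: -179; x=4: -194; x=5: -224; x=6: -276; x=7: -361.
Profit is highest at x = 0. Equivalently, the lowest AVC in the table is 12/1 ≈ $12 at x = 1, and P = $9 falls below it — price never covers variable cost, so the firm shuts down and loses only its fixed cost.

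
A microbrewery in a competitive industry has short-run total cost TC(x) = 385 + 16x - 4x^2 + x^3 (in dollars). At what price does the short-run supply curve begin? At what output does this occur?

$12 per unit, at x = 2

Short-run supply begins at min AVC. From VC = 16x - 4x^2 + x^3, AVC = 16 - 4x + x^2.
dAVC/dx = -4 + 2x = 0 gives x = 2. min AVC = 16 - 4·2 + 2^2 = 12.
For P < $12 the firm produces nothing.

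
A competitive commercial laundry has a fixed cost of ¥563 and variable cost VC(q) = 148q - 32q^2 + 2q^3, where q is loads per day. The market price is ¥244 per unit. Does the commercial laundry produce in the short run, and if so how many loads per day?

Produce at q = 12

From TC, MC = TC'(q) = 148 - 64q + 6q^2 and AVC = VC/q = 148 - 32q + 2q^2.
AVC is minimized where dAVC/dq = -32 + 4q = 0, at q = 8; min AVC = 148 - 32·8 + 2·8^2 = ¥20.
P = ¥244 exceeds min AVC = ¥20, so the firm stays open.
Set P = MC: 244 = 148 - 64q + 6q^2 → -96 - 64q + 6q^2 = 0. The roots are q = -4/3 and q = 12; the profit-maximizing output is on the rising part of MC, so q* = 12.
Check: AVC at q = 12 is ¥52 ≤ P, so revenue covers variable cost.
Profit = P·q − TC = 244·12 − 1187 = ¥1741.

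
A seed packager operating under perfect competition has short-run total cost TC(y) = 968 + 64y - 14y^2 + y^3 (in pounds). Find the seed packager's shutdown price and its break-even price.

Shutdown price = min AVC. AVC = 64 - 14y + y^2, with vertex at y = 7 and minimum £15.
ATC = 968/y + 64 - 14y + y^2. Setting dATC/dy = −968/y^2 − 14 + 2y = 0 gives y = 11 (since 2·11^3 − 14·11^2 = 968).
min ATC = 968/11 + 64 − 14·11 + 11^2 = £119. That is the break-even price.
For £15 ≤ P < £119 the firm produces at a loss; below £15 it shuts down.

Shutdown price = £15; break-even price = £119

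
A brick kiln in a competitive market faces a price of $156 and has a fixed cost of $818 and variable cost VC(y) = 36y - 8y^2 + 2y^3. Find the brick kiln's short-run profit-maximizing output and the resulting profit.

AVC = 36 - 8y + 2y^2; min AVC = $28 at y = 2. Since P = $156 ≥ min AVC, the firm produces.
MC = 36 - 16y + 6y^2. Setting P = MC and taking the root on the rising branch gives y* = 6.
TR = 156·6 = 936. TC = 818 + 360 = 1178. Profit = 936 − 1178 = -$242.
That loss of $242 beats the $818 the firm would lose by shutting down; producing recovers $576 of fixed cost.

Profit = -$242 at y = 6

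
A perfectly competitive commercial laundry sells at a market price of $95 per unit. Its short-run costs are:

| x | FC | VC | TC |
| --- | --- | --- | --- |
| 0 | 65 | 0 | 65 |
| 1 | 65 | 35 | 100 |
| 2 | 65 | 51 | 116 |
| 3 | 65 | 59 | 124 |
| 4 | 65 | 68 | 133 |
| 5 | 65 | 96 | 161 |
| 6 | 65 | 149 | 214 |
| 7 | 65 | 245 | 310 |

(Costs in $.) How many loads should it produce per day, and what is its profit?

x = 6; profit = $356

Profit at each row (π = 95x − TC): x=0: -65; x=1: -5; x=2: 74; x=3: 161; x=4: 247; x=5: 314; x=6: 356; x=7: 355.
Profit is maximized at x = 6. AVC there is 149/6 = $24.83 ≤ P, so producing beats shutting down (which would give -$65).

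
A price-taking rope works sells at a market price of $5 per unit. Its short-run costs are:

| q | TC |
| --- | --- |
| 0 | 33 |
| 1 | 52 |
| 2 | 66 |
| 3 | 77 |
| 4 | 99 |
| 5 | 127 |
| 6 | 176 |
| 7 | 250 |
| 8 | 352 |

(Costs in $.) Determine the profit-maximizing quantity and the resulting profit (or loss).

q = 0 (shut down); profit = -$33

Tabulate TR − TC: q=0: -33; q=1: -47; q=2: -56; q=3: -62; q=4: -79; q=5: -102; q=6: -146; q=7: -215; q=8: -312.
Profit is highest at q = 0. Equivalently, the lowest AVC in the table is 44/3 ≈ $14.67 at q = 3, and P = $5 falls below it — price never covers variable cost, so the firm shuts down and loses only its fixed cost.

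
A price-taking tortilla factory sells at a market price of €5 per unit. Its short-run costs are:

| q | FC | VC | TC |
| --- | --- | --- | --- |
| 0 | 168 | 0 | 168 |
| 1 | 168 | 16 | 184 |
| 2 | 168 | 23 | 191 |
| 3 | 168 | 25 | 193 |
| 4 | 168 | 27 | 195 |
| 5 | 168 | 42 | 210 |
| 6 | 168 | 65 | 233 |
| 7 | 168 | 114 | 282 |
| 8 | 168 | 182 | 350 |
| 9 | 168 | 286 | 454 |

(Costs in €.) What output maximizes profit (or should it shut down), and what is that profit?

q = 0 (shut down); profit = -€168

Tabulate TR − TC: q=0: -168; q=1: -179; q=2: -181; q=3: -178; q=4: -175; q=5: -185; q=6: -203; q=7: -247; q=8: -310; q=9: -409.
Profit is highest at q = 0. Equivalently, the lowest AVC in the table is 27/4 ≈ €6.75 at q = 4, and P = €5 falls below it — price never covers variable cost, so the firm shuts down and loses only its fixed cost.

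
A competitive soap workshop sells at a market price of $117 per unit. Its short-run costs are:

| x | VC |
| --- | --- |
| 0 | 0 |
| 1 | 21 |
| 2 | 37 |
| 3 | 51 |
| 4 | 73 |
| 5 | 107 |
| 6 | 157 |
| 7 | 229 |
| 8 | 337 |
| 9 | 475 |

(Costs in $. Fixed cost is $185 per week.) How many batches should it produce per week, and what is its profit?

Profit at each row (π = 117x − TC): x=0: -185; x=1: -89; x=2: 12; x=3: 115; x=4: 210; x=5: 293; x=6: 360; x=7: 405; x=8: 414; x=9: 393.
Profit is maximized at x = 8. AVC there is 337/8 = $42.12 ≤ P, so producing beats shutting down (which would give -$185).

x = 8; profit = $414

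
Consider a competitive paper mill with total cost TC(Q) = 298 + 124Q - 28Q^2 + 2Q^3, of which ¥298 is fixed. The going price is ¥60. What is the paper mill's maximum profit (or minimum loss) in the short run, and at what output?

AVC = 124 - 28Q + 2Q^2; min AVC = ¥26 at Q = 7. Since P = ¥60 ≥ min AVC, the firm produces.
MC = 124 - 56Q + 6Q^2. Setting P = MC and taking the root on the rising branch gives Q* = 8.
TR = 60·8 = 480. TC = 298 + 224 = 522. Profit = 480 − 522 = -¥42.
That loss of ¥42 beats the ¥298 the firm would lose by shutting down; producing recovers ¥256 of fixed cost.

Profit = -¥42 at Q = 8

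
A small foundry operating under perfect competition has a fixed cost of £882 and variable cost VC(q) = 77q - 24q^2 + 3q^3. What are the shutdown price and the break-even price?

Shutdown price = min AVC. AVC = 77 - 24q + 3q^2, with vertex at q = 4 and minimum £29.
ATC = 882/q + 77 - 24q + 3q^2. Setting dATC/dq = −882/q^2 − 24 + 6q = 0 gives q = 7 (since 6·7^3 − 24·7^2 = 882).
min ATC = 882/7 + 77 − 24·7 + 3·7^2 = £182. That is the break-even price.
Between these two prices the firm operates at a loss; above £182 it earns a profit.

Shutdown price = £29; break-even price = £182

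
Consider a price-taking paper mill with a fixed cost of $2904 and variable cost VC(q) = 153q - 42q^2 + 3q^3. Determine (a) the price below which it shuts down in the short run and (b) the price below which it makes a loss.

Shutdown price = min AVC. AVC = 153 - 42q + 3q^2, with vertex at q = 7 and minimum $6.
ATC = 2904/q + 153 - 42q + 3q^2. Setting dATC/dq = −2904/q^2 − 42 + 6q = 0 gives q = 11 (since 6·11^3 − 42·11^2 = 2904).
min ATC = 2904/11 + 153 − 42·11 + 3·11^2 = $318. That is the break-even price.
For $6 ≤ P < $318 the firm produces at a loss; below $6 it shuts down.

Shutdown price = $6; break-even price = $318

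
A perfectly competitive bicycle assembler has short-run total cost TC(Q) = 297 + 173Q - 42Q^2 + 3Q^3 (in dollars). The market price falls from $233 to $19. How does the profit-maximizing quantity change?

Output falls from 10 to 0 (the firm shuts down)

MC = 173 - 84Q + 9Q^2; the shutdown threshold is min AVC = $26 (at Q = 7).
With P = $233 above the shutdown price, P = MC gives Q = 10.
At P = $19 < min AVC = $26, price no longer covers variable cost at any output, so the firm shuts down: Q = 0.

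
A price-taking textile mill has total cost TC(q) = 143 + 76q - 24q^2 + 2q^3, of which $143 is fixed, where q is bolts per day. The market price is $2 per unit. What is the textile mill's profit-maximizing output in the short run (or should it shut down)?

Strip out fixed cost: VC = 76q - 24q^2 + 2q^3. Then AVC = 76 - 24q + 2q^2 and MC = 76 - 48q + 6q^2.
AVC is minimized where dAVC/dq = -24 + 4q = 0, at q = 6; min AVC = 76 - 24·6 + 2·6^2 = $4.
With P < min AVC ($2 < $4), every unit sold adds to the loss.
Shutting down limits the loss to fixed cost, $143.

Shut down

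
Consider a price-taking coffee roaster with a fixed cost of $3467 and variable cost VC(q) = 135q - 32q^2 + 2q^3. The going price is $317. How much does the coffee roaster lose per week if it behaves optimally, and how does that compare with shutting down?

AVC = 135 - 32q + 2q^2 has its minimum $7 at q = 8; price $317 clears that bar, so the firm operates.
With MC = 135 - 64q + 6q^2, P = MC on the upward-sloping part at q* = 13.
TR = 317·13 = 4121. TC = 3467 + 741 = 4208. Profit = 4121 − 4208 = -$87.
By producing, the firm covers all variable cost plus $3380 of fixed cost; shutting down would lose the full $3467.

Profit = -$87 at q = 13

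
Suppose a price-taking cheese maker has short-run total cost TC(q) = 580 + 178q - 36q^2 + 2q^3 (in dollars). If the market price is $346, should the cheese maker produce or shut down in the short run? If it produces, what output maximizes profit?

From TC, MC = TC'(q) = 178 - 72q + 6q^2 and AVC = VC/q = 178 - 36q + 2q^2.
AVC is minimized where dAVC/dq = -36 + 4q = 0, at q = 9; min AVC = 178 - 36·9 + 2·9^2 = $16.
P = $346 exceeds min AVC = $16, so the firm stays open.
Set P = MC: 346 = 178 - 72q + 6q^2 → -168 - 72q + 6q^2 = 0. The roots are q = -2 and q = 14; the profit-maximizing output is on the rising part of MC, so q* = 14.
Check: AVC at q = 14 is $66 ≤ P, so revenue covers variable cost.
Profit = P·q − TC = 346·14 − 1504 = $3340.

Produce at q = 14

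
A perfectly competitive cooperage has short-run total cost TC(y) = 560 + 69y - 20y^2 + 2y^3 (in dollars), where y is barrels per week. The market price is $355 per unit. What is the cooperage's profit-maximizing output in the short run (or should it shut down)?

Variable cost is VC = 69y - 20y^2 + 2y^3, so AVC = VC/y = 69 - 20y + 2y^2 and MC = dTC/dy = 69 - 40y + 6y^2.
AVC hits its minimum where MC = AVC, at y = 5, giving min AVC = 69 - 20·5 + 2·5^2 = $19.
Since P = $355 ≥ min AVC = $19, price covers variable cost and the firm should produce.
Solving P = MC: -286 - 40y + 6y^2 = 0 ⇒ y = -13/3 or 11. On the upward-sloping branch, y* = 11.
Check: AVC at y = 11 is $91 ≤ P, so revenue covers variable cost.
Profit = P·y − TC = 355·11 − 1561 = $2344.

Produce at y = 11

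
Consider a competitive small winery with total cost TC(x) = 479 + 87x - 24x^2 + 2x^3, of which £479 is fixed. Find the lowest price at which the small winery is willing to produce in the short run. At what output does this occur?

The firm shuts down when price falls below the minimum of average variable cost. AVC = VC/x = 87 - 24x + 2x^2.
dAVC/dx = -24 + 4x = 0 gives x = 6. min AVC = 87 - 24·6 + 2·6^2 = 15.
The firm shuts down for any P below £15.

£15 per unit, at x = 6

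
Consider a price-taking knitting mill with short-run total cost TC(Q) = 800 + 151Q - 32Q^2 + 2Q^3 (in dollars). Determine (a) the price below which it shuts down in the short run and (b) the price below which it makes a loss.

Shutdown price = min AVC. AVC = 151 - 32Q + 2Q^2, with vertex at Q = 8 and minimum $23.
ATC = 800/Q + 151 - 32Q + 2Q^2. Setting dATC/dQ = −800/Q^2 − 32 + 4Q = 0 gives Q = 10 (since 4·10^3 − 32·10^2 = 800).
min ATC = 800/10 + 151 − 32·10 + 2·10^2 = $111. That is the break-even price.
Between these two prices the firm operates at a loss; above $111 it earns a profit.

Shutdown price = $23; break-even price = $111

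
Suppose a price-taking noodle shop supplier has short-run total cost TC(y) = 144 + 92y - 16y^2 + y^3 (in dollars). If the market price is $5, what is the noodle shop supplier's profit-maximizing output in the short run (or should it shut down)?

From TC, MC = TC'(y) = 92 - 32y + 3y^2 and AVC = VC/y = 92 - 16y + y^2.
AVC hits its minimum where MC = AVC, at y = 8, giving min AVC = 92 - 16·8 + 8^2 = $28.
Since P = $5 < min AVC = $28, price fails to cover variable cost at any output.
Shutting down limits the loss to fixed cost, $144.

Shut down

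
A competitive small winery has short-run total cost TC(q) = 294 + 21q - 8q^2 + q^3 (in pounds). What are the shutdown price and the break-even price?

Shutdown price = £5; break-even price = £56

Shutdown price = min AVC. AVC = 21 - 8q + q^2, with vertex at q = 4 and minimum £5.
ATC = 294/q + 21 - 8q + q^2. Setting dATC/dq = −294/q^2 − 8 + 2q = 0 gives q = 7 (since 2·7^3 − 8·7^2 = 294).
min ATC = 294/7 + 21 − 8·7 + 7^2 = £56. That is the break-even price.
Between these two prices the firm operates at a loss; above £56 it earns a profit.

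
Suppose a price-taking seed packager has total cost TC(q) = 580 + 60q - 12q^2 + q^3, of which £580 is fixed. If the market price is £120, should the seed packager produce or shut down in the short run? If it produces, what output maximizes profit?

From TC, MC = TC'(q) = 60 - 24q + 3q^2 and AVC = VC/q = 60 - 12q + q^2.
AVC is minimized where dAVC/dq = -12 + 2q = 0, at q = 6; min AVC = 60 - 12·6 + 6^2 = £24.
Since P = £120 ≥ min AVC = £24, price covers variable cost and the firm should produce.
P = MC gives -60 - 24q + 3q^2 = 0, with roots -2 and 10. Take the larger (rising MC): q* = 10.
Check: AVC at q = 10 is £40 ≤ P, so revenue covers variable cost.
Profit = P·q − TC = 120·10 − 980 = £220.

Produce at q = 10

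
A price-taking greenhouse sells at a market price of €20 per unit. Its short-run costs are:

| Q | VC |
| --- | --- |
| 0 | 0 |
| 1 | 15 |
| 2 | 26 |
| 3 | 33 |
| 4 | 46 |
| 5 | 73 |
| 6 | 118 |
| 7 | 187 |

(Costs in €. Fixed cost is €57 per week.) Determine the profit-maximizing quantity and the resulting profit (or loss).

Compute π = P·Q − TC at each output: Q=0: -57; Q=1: -52; Q=2: -43; Q=3: -30; Q=4: -23; Q=5: -30; Q=6: -55; Q=7: -104.
Profit is maximized at Q = 4. AVC there is 46/4 = €11.50 ≤ P, so producing beats shutting down (which would give -€57).

Q = 4; profit = -€23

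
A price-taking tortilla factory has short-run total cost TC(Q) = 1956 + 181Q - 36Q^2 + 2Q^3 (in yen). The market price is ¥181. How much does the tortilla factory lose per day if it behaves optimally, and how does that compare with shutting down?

AVC = 181 - 36Q + 2Q^2; min AVC = ¥19 at Q = 9. Since P = ¥181 ≥ min AVC, the firm produces.
With MC = 181 - 72Q + 6Q^2, P = MC on the upward-sloping part at Q* = 12.
TR = 181·12 = 2172. TC = 1956 + 444 = 2400. Profit = 2172 − 2400 = -¥228.
That loss of ¥228 beats the ¥1956 the firm would lose by shutting down; producing recovers ¥1728 of fixed cost.

Profit = -¥228 at Q = 12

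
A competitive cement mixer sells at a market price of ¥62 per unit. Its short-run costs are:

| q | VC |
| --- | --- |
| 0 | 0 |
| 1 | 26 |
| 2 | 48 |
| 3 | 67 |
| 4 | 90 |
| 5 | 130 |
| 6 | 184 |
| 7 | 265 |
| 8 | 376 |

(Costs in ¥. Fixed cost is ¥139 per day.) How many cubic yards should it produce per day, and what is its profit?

Compute π = P·q − TC at each output: q=0: -139; q=1: -103; q=2: -63; q=3: -20; q=4: 19; q=5: 41; q=6: 49; q=7: 30; q=8: -19.
Profit is maximized at q = 6. AVC there is 184/6 = ¥30.67 ≤ P, so producing beats shutting down (which would give -¥139).

q = 6; profit = ¥49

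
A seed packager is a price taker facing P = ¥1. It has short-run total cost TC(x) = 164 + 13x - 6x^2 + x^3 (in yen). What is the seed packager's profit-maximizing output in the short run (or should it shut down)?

Shut down

Strip out fixed cost: VC = 13x - 6x^2 + x^3. Then AVC = 13 - 6x + x^2 and MC = 13 - 12x + 3x^2.
AVC hits its minimum where MC = AVC, at x = 3, giving min AVC = 13 - 6·3 + 3^2 = ¥4.
Since P = ¥1 < min AVC = ¥4, price fails to cover variable cost at any output.
Best response: produce nothing and absorb the ¥164 fixed cost.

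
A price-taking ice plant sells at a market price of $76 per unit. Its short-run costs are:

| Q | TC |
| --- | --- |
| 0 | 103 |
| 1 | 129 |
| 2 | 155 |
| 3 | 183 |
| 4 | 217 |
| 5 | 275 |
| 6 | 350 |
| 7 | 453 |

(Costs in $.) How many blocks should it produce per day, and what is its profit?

Profit at each row (π = 76Q − TC): Q=0: -103; Q=1: -53; Q=2: -3; Q=3: 45; Q=4: 87; Q=5: 105; Q=6: 106; Q=7: 79.
Profit is maximized at Q = 6. AVC there is 247/6 = $41.17 ≤ P, so producing beats shutting down (which would give -$103).

Q = 6; profit = $106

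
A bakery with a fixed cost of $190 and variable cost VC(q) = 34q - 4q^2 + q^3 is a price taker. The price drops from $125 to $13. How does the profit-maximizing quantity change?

Output falls from 7 to 0 (the firm shuts down)

MC = 34 - 8q + 3q^2; the shutdown threshold is min AVC = $30 (at q = 2).
With P = $125 above the shutdown price, P = MC gives q = 7.
At P = $13 < min AVC = $30, price no longer covers variable cost at any output, so the firm shuts down: q = 0.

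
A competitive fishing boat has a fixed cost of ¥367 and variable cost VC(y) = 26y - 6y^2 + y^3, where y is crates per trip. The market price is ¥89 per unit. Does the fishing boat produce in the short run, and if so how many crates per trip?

Strip out fixed cost: VC = 26y - 6y^2 + y^3. Then AVC = 26 - 6y + y^2 and MC = 26 - 12y + 3y^2.
The AVC parabola has its vertex at y = 6/2 = 3, where AVC = 26 - 6·3 + 3^2 = ¥17.
Because ¥89 ≥ ¥17, revenue can cover variable cost; the firm operates.
Set P = MC: 89 = 26 - 12y + 3y^2 → -63 - 12y + 3y^2 = 0. The roots are y = -3 and y = 7; the profit-maximizing output is on the rising part of MC, so y* = 7.
Check: AVC at y = 7 is ¥33 ≤ P, so revenue covers variable cost.
Profit = P·y − TC = 89·7 − 598 = ¥25.

Produce at y = 7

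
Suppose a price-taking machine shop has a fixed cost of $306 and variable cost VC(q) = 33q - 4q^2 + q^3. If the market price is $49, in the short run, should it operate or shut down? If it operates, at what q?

Variable cost is VC = 33q - 4q^2 + q^3, so AVC = VC/q = 33 - 4q + q^2 and MC = dTC/dq = 33 - 8q + 3q^2.
AVC hits its minimum where MC = AVC, at q = 2, giving min AVC = 33 - 4·2 + 2^2 = $29.
Because $49 ≥ $29, revenue can cover variable cost; the firm operates.
Set P = MC: 49 = 33 - 8q + 3q^2 → -16 - 8q + 3q^2 = 0. The roots are q = -4/3 and q = 4; the profit-maximizing output is on the rising part of MC, so q* = 4.
Check: AVC at q = 4 is $33 ≤ P, so revenue covers variable cost.
Profit = P·q − TC = 49·4 − 438 = -$242, a loss, but smaller than the $306 fixed cost the firm would lose by shutting down.

Produce at q = 4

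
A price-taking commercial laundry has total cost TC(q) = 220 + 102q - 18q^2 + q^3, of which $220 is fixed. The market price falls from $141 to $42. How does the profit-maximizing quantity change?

Output falls from 13 to 10

AVC = 102 - 18q + q^2, minimized at q = 9 where min AVC = $21. MC = 102 - 36q + 3q^2.
With P = $141 above the shutdown price, P = MC gives q = 13.
At P = $42 ≥ min AVC, set P = MC: q = 10. The firm stays open but cuts output.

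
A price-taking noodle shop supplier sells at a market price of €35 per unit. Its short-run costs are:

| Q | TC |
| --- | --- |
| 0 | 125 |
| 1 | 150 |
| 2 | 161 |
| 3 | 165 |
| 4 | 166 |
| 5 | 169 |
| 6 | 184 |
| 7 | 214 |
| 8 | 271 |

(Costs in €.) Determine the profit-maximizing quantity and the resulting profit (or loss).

Q = 7; profit = €31

Profit at each row (π = 35Q − TC): Q=0: -125; Q=1: -115; Q=2: -91; Q=3: -60; Q=4: -26; Q=5: 6; Q=6: 26; Q=7: 31; Q=8: 9.
Profit is maximized at Q = 7. AVC there is 89/7 = €12.71 ≤ P, so producing beats shutting down (which would give -€125).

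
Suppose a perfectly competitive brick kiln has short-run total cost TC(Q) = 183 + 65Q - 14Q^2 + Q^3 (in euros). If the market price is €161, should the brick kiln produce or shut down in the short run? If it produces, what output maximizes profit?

Produce at Q = 12

Strip out fixed cost: VC = 65Q - 14Q^2 + Q^3. Then AVC = 65 - 14Q + Q^2 and MC = 65 - 28Q + 3Q^2.
AVC hits its minimum where MC = AVC, at Q = 7, giving min AVC = 65 - 14·7 + 7^2 = €16.
Because €161 ≥ €16, revenue can cover variable cost; the firm operates.
Solving P = MC: -96 - 28Q + 3Q^2 = 0 ⇒ Q = -8/3 or 12. On the upward-sloping branch, Q* = 12.
Check: AVC at Q = 12 is €41 ≤ P, so revenue covers variable cost.
Profit = P·Q − TC = 161·12 − 675 = €1257.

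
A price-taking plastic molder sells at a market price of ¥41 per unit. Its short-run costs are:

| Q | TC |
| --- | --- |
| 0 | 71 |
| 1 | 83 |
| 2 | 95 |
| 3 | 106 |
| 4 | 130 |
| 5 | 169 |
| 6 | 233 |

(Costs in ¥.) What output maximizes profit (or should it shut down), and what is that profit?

Q = 5; profit = ¥36

Compute π = P·Q − TC at each output: Q=0: -71; Q=1: -42; Q=2: -13; Q=3: 17; Q=4: 34; Q=5: 36; Q=6: 13.
Profit is maximized at Q = 5. AVC there is 98/5 = ¥19.60 ≤ P, so producing beats shutting down (which would give -¥71).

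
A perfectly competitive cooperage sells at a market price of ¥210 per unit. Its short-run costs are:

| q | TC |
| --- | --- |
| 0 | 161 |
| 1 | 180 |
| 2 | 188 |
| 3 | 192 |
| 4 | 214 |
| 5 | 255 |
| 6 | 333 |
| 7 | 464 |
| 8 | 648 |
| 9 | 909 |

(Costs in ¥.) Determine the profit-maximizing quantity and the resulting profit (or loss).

Tabulate TR − TC: q=0: -161; q=1: 30; q=2: 232; q=3: 438; q=4: 626; q=5: 795; q=6: 927; q=7: 1006; q=8: 1032; q=9: 981.
Profit is maximized at q = 8. AVC there is 487/8 = ¥60.88 ≤ P, so producing beats shutting down (which would give -¥161).

q = 8; profit = ¥1032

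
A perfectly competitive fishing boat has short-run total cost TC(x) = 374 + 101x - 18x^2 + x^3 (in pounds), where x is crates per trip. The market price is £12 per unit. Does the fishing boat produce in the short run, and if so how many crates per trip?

From TC, MC = TC'(x) = 101 - 36x + 3x^2 and AVC = VC/x = 101 - 18x + x^2.
AVC is minimized where dAVC/dx = -18 + 2x = 0, at x = 9; min AVC = 101 - 18·9 + 9^2 = £20.
Since P = £12 < min AVC = £20, price fails to cover variable cost at any output.
Shutting down limits the loss to fixed cost, £374.

Shut down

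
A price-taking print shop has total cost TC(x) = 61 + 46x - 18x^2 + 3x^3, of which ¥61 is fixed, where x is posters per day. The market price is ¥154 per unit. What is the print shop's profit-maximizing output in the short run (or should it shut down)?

From TC, MC = TC'(x) = 46 - 36x + 9x^2 and AVC = VC/x = 46 - 18x + 3x^2.
AVC hits its minimum where MC = AVC, at x = 3, giving min AVC = 46 - 18·3 + 3·3^2 = ¥19.
Since P = ¥154 ≥ min AVC = ¥19, price covers variable cost and the firm should produce.
P = MC gives -108 - 36x + 9x^2 = 0, with roots -2 and 6. Take the larger (rising MC): x* = 6.
Check: AVC at x = 6 is ¥46 ≤ P, so revenue covers variable cost.
Profit = P·x − TC = 154·6 − 337 = ¥587.

Produce at x = 6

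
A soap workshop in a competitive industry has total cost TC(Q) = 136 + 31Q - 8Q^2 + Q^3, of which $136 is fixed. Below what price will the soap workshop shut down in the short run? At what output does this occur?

$15 per unit, at Q = 4

The firm shuts down when price falls below the minimum of average variable cost. AVC = VC/Q = 31 - 8Q + Q^2.
dAVC/dQ = -8 + 2Q = 0 gives Q = 4. min AVC = 31 - 8·4 + 4^2 = 15.
The firm shuts down for any P below $15.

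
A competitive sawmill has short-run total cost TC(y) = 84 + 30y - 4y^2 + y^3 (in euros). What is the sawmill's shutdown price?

The firm shuts down when price falls below the minimum of average variable cost. AVC = VC/y = 30 - 4y + y^2.
At the minimum of AVC, MC = AVC. MC = 30 - 8y + 3y^2; setting MC = AVC gives 2y^2 - 4y = 0, so y = 2. min AVC = 26.
For P < €26 the firm produces nothing.

€26 per unit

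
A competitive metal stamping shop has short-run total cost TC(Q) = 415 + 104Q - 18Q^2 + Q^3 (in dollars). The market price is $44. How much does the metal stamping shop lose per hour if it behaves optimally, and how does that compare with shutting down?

AVC = 104 - 18Q + Q^2; min AVC = $23 at Q = 9. Since P = $44 ≥ min AVC, the firm produces.
MC = 104 - 36Q + 3Q^2. Setting P = MC and taking the root on the rising branch gives Q* = 10.
TR = 44·10 = 440. TC = 415 + 240 = 655. Profit = 440 − 655 = -$215.
That loss of $215 beats the $415 the firm would lose by shutting down; producing recovers $200 of fixed cost.

Profit = -$215 at Q = 10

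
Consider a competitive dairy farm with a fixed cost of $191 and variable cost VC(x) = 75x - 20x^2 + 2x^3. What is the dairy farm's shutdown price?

$25 per unit

The shutdown price is the minimum of AVC. VC = 75x - 20x^2 + 2x^3, so AVC = 75 - 20x + 2x^2.
At the minimum of AVC, MC = AVC. MC = 75 - 40x + 6x^2; setting MC = AVC gives 4x^2 - 20x = 0, so x = 5. min AVC = 25.
So the shutdown price is $25.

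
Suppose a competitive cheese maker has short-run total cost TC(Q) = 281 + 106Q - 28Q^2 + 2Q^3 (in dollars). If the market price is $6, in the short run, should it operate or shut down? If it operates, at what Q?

Strip out fixed cost: VC = 106Q - 28Q^2 + 2Q^3. Then AVC = 106 - 28Q + 2Q^2 and MC = 106 - 56Q + 6Q^2.
AVC hits its minimum where MC = AVC, at Q = 7, giving min AVC = 106 - 28·7 + 2·7^2 = $8.
P = $6 lies below min AVC = $8; no output level covers variable cost.
Best response: produce nothing and absorb the $281 fixed cost.

Shut down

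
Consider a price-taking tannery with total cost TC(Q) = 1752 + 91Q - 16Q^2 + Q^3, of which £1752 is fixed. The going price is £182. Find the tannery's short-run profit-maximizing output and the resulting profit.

Profit = -£62 at Q = 13

AVC = 91 - 16Q + Q^2; min AVC = £27 at Q = 8. Since P = £182 ≥ min AVC, the firm produces.
With MC = 91 - 32Q + 3Q^2, P = MC on the upward-sloping part at Q* = 13.
TR = 182·13 = 2366. TC = 1752 + 676 = 2428. Profit = 2366 − 2428 = -£62.
Shutting down would mean losing the fixed cost of £1752, so operating at a loss of £62 is better by £1690.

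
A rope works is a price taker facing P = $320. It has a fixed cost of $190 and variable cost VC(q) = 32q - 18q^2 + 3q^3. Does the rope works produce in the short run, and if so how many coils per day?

From TC, MC = TC'(q) = 32 - 36q + 9q^2 and AVC = VC/q = 32 - 18q + 3q^2.
The AVC parabola has its vertex at q = 18/6 = 3, where AVC = 32 - 18·3 + 3·3^2 = $5.
Since P = $320 ≥ min AVC = $5, price covers variable cost and the firm should produce.
Set P = MC: 320 = 32 - 36q + 9q^2 → -288 - 36q + 9q^2 = 0. The roots are q = -4 and q = 8; the profit-maximizing output is on the rising part of MC, so q* = 8.
Check: AVC at q = 8 is $80 ≤ P, so revenue covers variable cost.
Profit = P·q − TC = 320·8 − 830 = $1730.

Produce at q = 8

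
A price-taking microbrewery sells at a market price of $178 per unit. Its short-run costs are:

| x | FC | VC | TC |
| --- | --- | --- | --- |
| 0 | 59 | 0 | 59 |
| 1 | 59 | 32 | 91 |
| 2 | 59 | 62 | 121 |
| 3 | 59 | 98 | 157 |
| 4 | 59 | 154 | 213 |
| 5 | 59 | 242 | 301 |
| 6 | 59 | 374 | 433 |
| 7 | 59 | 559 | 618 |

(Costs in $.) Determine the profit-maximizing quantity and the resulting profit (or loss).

x = 6; profit = $635

Profit at each row (π = 178x − TC): x=0: -59; x=1: 87; x=2: 235; x=3: 377; x=4: 499; x=5: 589; x=6: 635; x=7: 628.
Profit is maximized at x = 6. AVC there is 374/6 = $62.33 ≤ P, so producing beats shutting down (which would give -$59).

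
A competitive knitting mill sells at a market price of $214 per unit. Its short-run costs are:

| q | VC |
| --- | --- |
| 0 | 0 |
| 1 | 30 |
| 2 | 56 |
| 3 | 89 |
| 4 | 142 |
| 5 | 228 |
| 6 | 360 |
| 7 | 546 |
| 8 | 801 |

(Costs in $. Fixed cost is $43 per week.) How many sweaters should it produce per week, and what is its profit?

Compute π = P·q − TC at each output: q=0: -43; q=1: 141; q=2: 329; q=3: 510; q=4: 671; q=5: 799; q=6: 881; q=7: 909; q=8: 868.
Profit is maximized at q = 7. AVC there is 546/7 = $78 ≤ P, so producing beats shutting down (which would give -$43).

q = 7; profit = $909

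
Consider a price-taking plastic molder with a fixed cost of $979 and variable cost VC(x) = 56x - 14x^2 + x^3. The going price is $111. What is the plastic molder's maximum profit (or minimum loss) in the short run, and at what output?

Profit = -$11 at x = 11

AVC = 56 - 14x + x^2; min AVC = $7 at x = 7. Since P = $111 ≥ min AVC, the firm produces.
With MC = 56 - 28x + 3x^2, P = MC on the upward-sloping part at x* = 11.
TR = 111·11 = 1221. TC = 979 + 253 = 1232. Profit = 1221 − 1232 = -$11.
That loss of $11 beats the $979 the firm would lose by shutting down; producing recovers $968 of fixed cost.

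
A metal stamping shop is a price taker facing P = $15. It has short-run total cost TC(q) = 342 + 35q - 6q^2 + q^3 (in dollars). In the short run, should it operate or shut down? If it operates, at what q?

Shut down

Strip out fixed cost: VC = 35q - 6q^2 + q^3. Then AVC = 35 - 6q + q^2 and MC = 35 - 12q + 3q^2.
The AVC parabola has its vertex at q = 6/2 = 3, where AVC = 35 - 6·3 + 3^2 = $26.
P = $15 lies below min AVC = $26; no output level covers variable cost.
Best response: produce nothing and absorb the $342 fixed cost.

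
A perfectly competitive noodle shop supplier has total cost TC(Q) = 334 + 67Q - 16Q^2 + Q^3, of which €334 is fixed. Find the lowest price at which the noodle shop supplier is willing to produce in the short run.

€3 per unit

Short-run supply begins at min AVC. From VC = 67Q - 16Q^2 + Q^3, AVC = 67 - 16Q + Q^2.
At the minimum of AVC, MC = AVC. MC = 67 - 32Q + 3Q^2; setting MC = AVC gives 2Q^2 - 16Q = 0, so Q = 8. min AVC = 3.
For P < €3 the firm produces nothing.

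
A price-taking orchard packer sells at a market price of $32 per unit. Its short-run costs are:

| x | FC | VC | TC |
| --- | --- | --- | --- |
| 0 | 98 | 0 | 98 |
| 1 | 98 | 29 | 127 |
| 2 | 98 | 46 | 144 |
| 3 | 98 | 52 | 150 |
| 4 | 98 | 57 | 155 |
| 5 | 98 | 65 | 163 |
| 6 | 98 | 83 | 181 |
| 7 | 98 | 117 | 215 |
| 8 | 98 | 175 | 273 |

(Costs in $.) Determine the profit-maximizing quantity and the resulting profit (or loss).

Compute π = P·x − TC at each output: x=0: -98; x=1: -95; x=2: -80; x=3: -54; x=4: -27; x=5: -3; x=6: 11; x=7: 9; x=8: -17.
Profit is maximized at x = 6. AVC there is 83/6 = $13.83 ≤ P, so producing beats shutting down (which would give -$98).

x = 6; profit = $11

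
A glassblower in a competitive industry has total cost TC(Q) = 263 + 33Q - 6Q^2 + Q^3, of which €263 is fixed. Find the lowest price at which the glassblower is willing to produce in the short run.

Short-run supply begins at min AVC. From VC = 33Q - 6Q^2 + Q^3, AVC = 33 - 6Q + Q^2.
dAVC/dQ = -6 + 2Q = 0 gives Q = 3. min AVC = 33 - 6·3 + 3^2 = 24.
For P < €24 the firm produces nothing.

€24 per unit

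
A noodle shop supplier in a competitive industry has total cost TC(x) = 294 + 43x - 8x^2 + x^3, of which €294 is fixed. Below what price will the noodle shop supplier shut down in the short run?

The firm shuts down when price falls below the minimum of average variable cost. AVC = VC/x = 43 - 8x + x^2.
At the minimum of AVC, MC = AVC. MC = 43 - 16x + 3x^2; setting MC = AVC gives 2x^2 - 8x = 0, so x = 4. min AVC = 27.
So the shutdown price is €27.

€27 per unit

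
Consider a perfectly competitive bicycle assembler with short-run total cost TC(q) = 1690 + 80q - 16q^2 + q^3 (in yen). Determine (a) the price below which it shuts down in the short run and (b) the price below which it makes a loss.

AVC = 80 - 16q + q^2; minimized at q = 8, giving min AVC = ¥16. That is the shutdown price.
ATC = 1690/q + 80 - 16q + q^2. Setting dATC/dq = −1690/q^2 − 16 + 2q = 0 gives q = 13 (since 2·13^3 − 16·13^2 = 1690).
min ATC = 1690/13 + 80 − 16·13 + 13^2 = ¥171. That is the break-even price.
For ¥16 ≤ P < ¥171 the firm produces at a loss; below ¥16 it shuts down.

Shutdown price = ¥16; break-even price = ¥171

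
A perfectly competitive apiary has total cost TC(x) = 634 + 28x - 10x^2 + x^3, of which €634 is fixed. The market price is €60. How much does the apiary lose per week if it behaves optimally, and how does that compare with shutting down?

Profit = -€250 at x = 8

AVC = 28 - 10x + x^2; min AVC = €3 at x = 5. Since P = €60 ≥ min AVC, the firm produces.
MC = 28 - 20x + 3x^2. Setting P = MC and taking the root on the rising branch gives x* = 8.
TR = 60·8 = 480. TC = 634 + 96 = 730. Profit = 480 − 730 = -€250.
That loss of €250 beats the €634 the firm would lose by shutting down; producing recovers €384 of fixed cost.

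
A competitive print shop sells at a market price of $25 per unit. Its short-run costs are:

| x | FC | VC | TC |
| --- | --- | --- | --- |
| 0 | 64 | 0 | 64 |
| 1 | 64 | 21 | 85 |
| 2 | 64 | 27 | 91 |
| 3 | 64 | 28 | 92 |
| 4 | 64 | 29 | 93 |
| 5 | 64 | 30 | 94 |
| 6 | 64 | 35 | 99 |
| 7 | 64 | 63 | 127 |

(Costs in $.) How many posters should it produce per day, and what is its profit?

Compute π = P·x − TC at each output: x=0: -64; x=1: -60; x=2: -41; x=3: -17; x=4: 7; x=5: 31; x=6: 51; x=7: 48.
Profit is maximized at x = 6. AVC there is 35/6 = $5.83 ≤ P, so producing beats shutting down (which would give -$64).

x = 6; profit = $51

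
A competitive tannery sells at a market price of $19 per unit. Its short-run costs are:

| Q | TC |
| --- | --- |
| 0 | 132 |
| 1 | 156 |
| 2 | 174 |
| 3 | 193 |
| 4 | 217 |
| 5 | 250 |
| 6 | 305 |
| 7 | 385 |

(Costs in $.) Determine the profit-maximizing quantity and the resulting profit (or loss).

Compute π = P·Q − TC at each output: Q=0: -132; Q=1: -137; Q=2: -136; Q=3: -136; Q=4: -141; Q=5: -155; Q=6: -191; Q=7: -252.
Profit is highest at Q = 0. Equivalently, the lowest AVC in the table is 61/3 ≈ $20.33 at Q = 3, and P = $19 falls below it — price never covers variable cost, so the firm shuts down and loses only its fixed cost.

Q = 0 (shut down); profit = -$132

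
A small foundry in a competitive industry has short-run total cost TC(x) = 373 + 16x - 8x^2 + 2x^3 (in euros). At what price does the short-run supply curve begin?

€8 per unit

Short-run supply begins at min AVC. From VC = 16x - 8x^2 + 2x^3, AVC = 16 - 8x + 2x^2.
At the minimum of AVC, MC = AVC. MC = 16 - 16x + 6x^2; setting MC = AVC gives 4x^2 - 8x = 0, so x = 2. min AVC = 8.
For P < €8 the firm produces nothing.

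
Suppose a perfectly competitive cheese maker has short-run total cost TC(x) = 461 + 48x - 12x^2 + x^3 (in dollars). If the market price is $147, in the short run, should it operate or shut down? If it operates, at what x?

Produce at x = 11

Variable cost is VC = 48x - 12x^2 + x^3, so AVC = VC/x = 48 - 12x + x^2 and MC = dTC/dx = 48 - 24x + 3x^2.
AVC is minimized where dAVC/dx = -12 + 2x = 0, at x = 6; min AVC = 48 - 12·6 + 6^2 = $12.
Because $147 ≥ $12, revenue can cover variable cost; the firm operates.
Solving P = MC: -99 - 24x + 3x^2 = 0 ⇒ x = -3 or 11. On the upward-sloping branch, x* = 11.
Check: AVC at x = 11 is $37 ≤ P, so revenue covers variable cost.
Profit = P·x − TC = 147·11 − 868 = $749.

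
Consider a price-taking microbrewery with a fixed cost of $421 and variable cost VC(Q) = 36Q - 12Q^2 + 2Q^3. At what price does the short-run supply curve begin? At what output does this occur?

$18 per unit, at Q = 3

The shutdown price is the minimum of AVC. VC = 36Q - 12Q^2 + 2Q^3, so AVC = 36 - 12Q + 2Q^2.
At the minimum of AVC, MC = AVC. MC = 36 - 24Q + 6Q^2; setting MC = AVC gives 4Q^2 - 12Q = 0, so Q = 3. min AVC = 18.
The firm shuts down for any P below $18.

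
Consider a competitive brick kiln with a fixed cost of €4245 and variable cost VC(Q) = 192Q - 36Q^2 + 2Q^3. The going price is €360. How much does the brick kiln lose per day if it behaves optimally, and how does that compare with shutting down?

Profit = -€325 at Q = 14

AVC = 192 - 36Q + 2Q^2 has its minimum €30 at Q = 9; price €360 clears that bar, so the firm operates.
MC = 192 - 72Q + 6Q^2. Setting P = MC and taking the root on the rising branch gives Q* = 14.
TR = 360·14 = 5040. TC = 4245 + 1120 = 5365. Profit = 5040 − 5365 = -€325.
Shutting down would mean losing the fixed cost of €4245, so operating at a loss of €325 is better by €3920.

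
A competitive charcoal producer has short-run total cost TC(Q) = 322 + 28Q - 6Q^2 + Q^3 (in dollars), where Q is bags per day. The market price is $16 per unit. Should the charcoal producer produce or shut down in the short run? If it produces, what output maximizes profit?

From TC, MC = TC'(Q) = 28 - 12Q + 3Q^2 and AVC = VC/Q = 28 - 6Q + Q^2.
The AVC parabola has its vertex at Q = 6/2 = 3, where AVC = 28 - 6·3 + 3^2 = $19.
P = $16 lies below min AVC = $19; no output level covers variable cost.
Best response: produce nothing and absorb the $322 fixed cost.

Shut down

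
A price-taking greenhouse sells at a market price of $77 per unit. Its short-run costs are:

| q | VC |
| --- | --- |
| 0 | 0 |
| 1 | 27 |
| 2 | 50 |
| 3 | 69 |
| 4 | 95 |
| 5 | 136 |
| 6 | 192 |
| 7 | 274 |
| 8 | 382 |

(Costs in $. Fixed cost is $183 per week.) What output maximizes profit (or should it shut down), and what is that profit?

q = 6; profit = $87

Profit at each row (π = 77q − TC): q=0: -183; q=1: -133; q=2: -79; q=3: -21; q=4: 30; q=5: 66; q=6: 87; q=7: 82; q=8: 51.
Profit is maximized at q = 6. AVC there is 192/6 = $32 ≤ P, so producing beats shutting down (which would give -$183).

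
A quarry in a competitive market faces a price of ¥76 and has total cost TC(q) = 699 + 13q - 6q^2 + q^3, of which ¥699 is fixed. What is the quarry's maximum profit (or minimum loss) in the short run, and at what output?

AVC = 13 - 6q + q^2 has its minimum ¥4 at q = 3; price ¥76 clears that bar, so the firm operates.
MC = 13 - 12q + 3q^2. Setting P = MC and taking the root on the rising branch gives q* = 7.
TR = 76·7 = 532. TC = 699 + 140 = 839. Profit = 532 − 839 = -¥307.
By producing, the firm covers all variable cost plus ¥392 of fixed cost; shutting down would lose the full ¥699.

Profit = -¥307 at q = 7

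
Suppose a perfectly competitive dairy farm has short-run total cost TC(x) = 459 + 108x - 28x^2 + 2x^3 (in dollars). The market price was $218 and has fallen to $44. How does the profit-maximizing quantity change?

MC = 108 - 56x + 6x^2; the shutdown threshold is min AVC = $10 (at x = 7).
With P = $218 above the shutdown price, P = MC gives x = 11.
At P = $44 ≥ min AVC, set P = MC: x = 8. The firm stays open but cuts output.

Output falls from 11 to 8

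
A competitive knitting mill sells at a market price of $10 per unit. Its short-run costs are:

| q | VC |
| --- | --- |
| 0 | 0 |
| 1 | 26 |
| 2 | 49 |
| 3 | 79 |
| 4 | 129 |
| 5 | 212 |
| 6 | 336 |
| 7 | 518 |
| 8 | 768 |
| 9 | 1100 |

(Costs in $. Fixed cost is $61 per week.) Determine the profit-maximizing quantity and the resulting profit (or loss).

q = 0 (shut down); profit = -$61

Tabulate TR − TC: q=0: -61; q=1: -77; q=2: -90; q=3: -110; q=4: -150; q=5: -223; q=6: -337; q=7: -509; q=8: -749; q=9: -1071.
Profit is highest at q = 0. Equivalently, the lowest AVC in the table is 49/2 ≈ $24.50 at q = 2, and P = $10 falls below it — price never covers variable cost, so the firm shuts down and loses only its fixed cost.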